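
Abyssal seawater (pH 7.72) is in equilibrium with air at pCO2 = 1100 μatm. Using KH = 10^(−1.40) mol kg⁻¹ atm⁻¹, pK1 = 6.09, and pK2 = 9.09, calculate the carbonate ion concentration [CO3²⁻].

[CO2*] = KH · pCO2 = 10^(−1.40) × 1100×10^-6 = 4.379×10^-5 mol/kg
α₀ = 1/(1 + K1/[H⁺] + K1K2/[H⁺]²) = 1/(1 + 10^+1.63 + 10^+0.26) = 0.02199
DIC = [CO2*]/α₀ = 4.379×10^-5 / 0.02199 = 1.992 mmol/kg
[CO3²⁻] = α₂·DIC; α₂ = 0.04001, so [CO3²⁻] = 0.04001 × 1.992 = 0.0797 mmol/kg

[CO3²⁻] = 0.0797 mmol/kg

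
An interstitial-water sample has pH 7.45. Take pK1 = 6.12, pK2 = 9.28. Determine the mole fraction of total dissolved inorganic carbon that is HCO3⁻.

α₁ = 0.942

α₁ = 1 / (1 + [H⁺]/K1 + K2/[H⁺]) = 1 / (1 + 10^-1.33 + 10^-1.83)
   = 1 / (1 + 0.046774 + 0.014791) = 1/1.0616 = 0.9420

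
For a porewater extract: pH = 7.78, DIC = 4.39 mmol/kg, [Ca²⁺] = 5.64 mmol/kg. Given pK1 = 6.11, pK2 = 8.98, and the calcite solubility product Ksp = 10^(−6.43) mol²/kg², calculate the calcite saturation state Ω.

α₂ = 1 / (1 + [H⁺]/K2 + [H⁺]²/(K1K2)) = 1 / (1 + 10^+1.20 + 10^-0.47)
   = 1 / (1 + 15.849 + 0.33884) = 1/17.188 = 0.05818
[CO3²⁻] = α₂ × DIC = 0.05818 × 4.39 = 0.2554 mmol/kg
Ksp = 10^(−6.43) = 3.715×10^-7
Ω = [Ca²⁺][CO3²⁻]/Ksp = (5.64×10^-3)(2.554×10^-4) / 3.715×10^-7 = 3.88

Ω = 3.88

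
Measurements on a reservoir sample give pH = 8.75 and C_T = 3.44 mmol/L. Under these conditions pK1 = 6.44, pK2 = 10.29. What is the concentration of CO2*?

α₀ = 1 / (1 + K1/[H⁺] + K1K2/[H⁺]²) = 1 / (1 + 10^+2.31 + 10^+0.77)
   = 1 / (1 + 204.17 + 5.8884) = 1/211.06 = 0.004738
[CO2*] = α₀ × DIC = 0.004738 × 3.44 = 0.0163 mmol/L = 16.3 μmol/L

[CO2*] = 16.3 μmol/L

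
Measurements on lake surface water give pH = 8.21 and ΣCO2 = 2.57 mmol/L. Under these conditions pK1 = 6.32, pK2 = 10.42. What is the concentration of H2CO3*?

[CO2*] = 0.0325 mmol/L

α₀ = 1 / (1 + K1/[H⁺] + K1K2/[H⁺]²) = 1 / (1 + 10^+1.89 + 10^-0.32)
   = 1 / (1 + 77.625 + 0.47863) = 1/79.103 = 0.01264
[CO2*] = α₀ × DIC = 0.01264 × 2.57 = 0.0325 mmol/L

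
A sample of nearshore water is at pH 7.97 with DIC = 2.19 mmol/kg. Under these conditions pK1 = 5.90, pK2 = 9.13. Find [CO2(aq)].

α₀ = 1 / (1 + K1/[H⁺] + K1K2/[H⁺]²) = 1 / (1 + 10^+2.07 + 10^+0.91)
   = 1 / (1 + 117.49 + 8.1283) = 1/126.62 = 0.007898
[CO2*] = α₀ × DIC = 0.007898 × 2.19 = 0.0173 mmol/kg = 17.3 μmol/kg

[CO2*] = 17.3 μmol/kg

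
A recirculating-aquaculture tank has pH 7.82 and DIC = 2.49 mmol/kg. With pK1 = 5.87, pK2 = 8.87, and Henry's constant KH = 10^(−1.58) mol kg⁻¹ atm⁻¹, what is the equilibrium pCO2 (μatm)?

pCO2 = 965 μatm

α₀ = 1 / (1 + K1/[H⁺] + K1K2/[H⁺]²) = 1 / (1 + 10^+1.95 + 10^+0.90)
   = 1 / (1 + 89.125 + 7.9433) = 1/98.068 = 0.01020
[CO2*] = α₀ × DIC = 0.01020 × 2.49 = 0.02539 mmol/kg
pCO2 = [CO2*]/KH = 2.539×10^-5 / 2.630×10^-2 = 965 μatm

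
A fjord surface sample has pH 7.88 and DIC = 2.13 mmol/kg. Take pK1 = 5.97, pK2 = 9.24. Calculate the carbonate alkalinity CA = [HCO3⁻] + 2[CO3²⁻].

CA = 2.19 mmol/kg

CA = [HCO3⁻] + 2[CO3²⁻] = (α₁ + 2α₂)·DIC
At pH 7.88: [H⁺]/K1 = 10^-1.91 = 0.012303, K2/[H⁺] = 10^-1.36 = 0.043652
α₁ = 1/(1 + 0.012303 + 0.043652) = 1/1.0560 = 0.9470; α₂ = α₁·K2/[H⁺] = 0.04134
α₁ + 2α₂ = 1.0297
CA = 1.0297 × 2.13 = 2.19 mmol/kg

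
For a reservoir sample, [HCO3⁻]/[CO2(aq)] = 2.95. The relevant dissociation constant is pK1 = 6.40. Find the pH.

pH = 6.87

From K1 = [H⁺][HCO3⁻]/[CO2(aq)]:  pH = pK1 + log₁₀([HCO3⁻]/[CO2(aq)])
log₁₀(2.95) = +0.470
pH = 6.40 + (+0.470) = 6.87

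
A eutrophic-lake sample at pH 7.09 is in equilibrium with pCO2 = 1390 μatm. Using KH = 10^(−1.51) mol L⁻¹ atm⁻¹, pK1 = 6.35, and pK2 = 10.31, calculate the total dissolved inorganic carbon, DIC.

[CO2*] = KH · pCO2 = 10^(−1.51) × 1390×10^-6 = 4.296×10^-5 mol/L
α₀ = 1/(1 + K1/[H⁺] + K1K2/[H⁺]²) = 1/(1 + 10^+0.74 + 10^-2.48) = 0.1539
DIC = [CO2*]/α₀ = 4.296×10^-5 / 0.1539 = 0.279 mmol/L

DIC = 0.279 mmol/L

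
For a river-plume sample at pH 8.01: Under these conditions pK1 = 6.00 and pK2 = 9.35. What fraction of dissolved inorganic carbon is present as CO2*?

α₀ = 1 / (1 + K1/[H⁺] + K1K2/[H⁺]²) = 1 / (1 + 10^+2.01 + 10^+0.67)
   = 1 / (1 + 102.33 + 4.6774) = 1/108.01 = 0.009259

α₀ = 0.00926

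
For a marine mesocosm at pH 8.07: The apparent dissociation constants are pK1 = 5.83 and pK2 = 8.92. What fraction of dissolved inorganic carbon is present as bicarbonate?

α₁ = 1 / (1 + [H⁺]/K1 + K2/[H⁺]) = 1 / (1 + 10^-2.24 + 10^-0.85)
   = 1 / (1 + 0.0057544 + 0.14125) = 1/1.1470 = 0.8718

α₁ = 0.872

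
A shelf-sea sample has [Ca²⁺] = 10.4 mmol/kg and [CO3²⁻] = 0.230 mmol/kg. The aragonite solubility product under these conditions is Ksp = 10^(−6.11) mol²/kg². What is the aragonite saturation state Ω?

Ω = 3.08

Ksp = 10^(−6.11) = 7.762×10^-7
Ω = [Ca²⁺][CO3²⁻]/Ksp = (10.4×10^-3)(0.230×10^-3) / 7.762×10^-7 = 3.08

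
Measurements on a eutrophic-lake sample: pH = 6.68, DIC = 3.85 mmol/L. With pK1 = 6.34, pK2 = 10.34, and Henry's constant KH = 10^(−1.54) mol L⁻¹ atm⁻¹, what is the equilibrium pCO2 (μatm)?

pCO2 = 4.19×10^4 μatm

α₀ = 1 / (1 + K1/[H⁺] + K1K2/[H⁺]²) = 1 / (1 + 10^+0.34 + 10^-3.32)
   = 1 / (1 + 2.1878 + 0.00047863) = 1/3.1882 = 0.3137
[CO2*] = α₀ × DIC = 0.3137 × 3.85 = 1.208 mmol/L
pCO2 = [CO2*]/KH = 1.208×10^-3 / 2.884×10^-2 = 4.19×10^4 μatm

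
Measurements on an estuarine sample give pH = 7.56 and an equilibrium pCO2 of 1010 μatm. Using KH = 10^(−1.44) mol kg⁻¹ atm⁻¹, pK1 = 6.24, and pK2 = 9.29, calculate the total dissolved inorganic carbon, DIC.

DIC = 0.817 mmol/kg

[CO2*] = KH · pCO2 = 10^(−1.44) × 1010×10^-6 = 3.667×10^-5 mol/kg
α₀ = 1/(1 + K1/[H⁺] + K1K2/[H⁺]²) = 1/(1 + 10^+1.32 + 10^-0.41) = 0.04488
DIC = [CO2*]/α₀ = 3.667×10^-5 / 0.04488 = 0.817 mmol/kg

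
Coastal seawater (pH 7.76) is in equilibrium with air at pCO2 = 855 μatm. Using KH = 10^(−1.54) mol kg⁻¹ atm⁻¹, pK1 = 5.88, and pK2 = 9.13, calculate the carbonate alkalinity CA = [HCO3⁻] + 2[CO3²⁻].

CA = 2.03 mmol/kg

[CO2*] = KH · pCO2 = 10^(−1.54) × 855×10^-6 = 2.466×10^-5 mol/kg
α₀ = 1/(1 + K1/[H⁺] + K1K2/[H⁺]²) = 1/(1 + 10^+1.88 + 10^+0.51) = 0.01249
DIC = [CO2*]/α₀ = 2.466×10^-5 / 0.01249 = 1.975 mmol/kg
CA = (α₁ + 2α₂)·DIC = (0.9471 + 2×0.04040) × 1.975 = 2.03 mmol/kg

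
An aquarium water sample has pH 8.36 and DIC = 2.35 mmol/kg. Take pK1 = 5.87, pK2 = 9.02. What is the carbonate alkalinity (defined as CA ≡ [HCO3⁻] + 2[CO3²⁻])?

CA = [HCO3⁻] + 2[CO3²⁻] = (α₁ + 2α₂)·DIC
At pH 8.36: [H⁺]/K1 = 10^-2.49 = 0.0032359, K2/[H⁺] = 10^-0.66 = 0.21878
α₁ = 1/(1 + 0.0032359 + 0.21878) = 1/1.2220 = 0.8183; α₂ = α₁·K2/[H⁺] = 0.1790
α₁ + 2α₂ = 1.1764
CA = 1.1764 × 2.35 = 2.76 mmol/kg

CA = 2.76 mmol/kg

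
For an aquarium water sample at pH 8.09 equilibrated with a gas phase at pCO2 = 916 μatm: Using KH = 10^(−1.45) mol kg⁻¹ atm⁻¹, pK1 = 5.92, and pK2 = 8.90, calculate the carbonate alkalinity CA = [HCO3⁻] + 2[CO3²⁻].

[CO2*] = KH · pCO2 = 10^(−1.45) × 916×10^-6 = 3.250×10^-5 mol/kg
α₀ = 1/(1 + K1/[H⁺] + K1K2/[H⁺]²) = 1/(1 + 10^+2.17 + 10^+1.36) = 0.005820
DIC = [CO2*]/α₀ = 3.250×10^-5 / 0.005820 = 5.584 mmol/kg
CA = (α₁ + 2α₂)·DIC = (0.8609 + 2×0.1333) × 5.584 = 6.30 mmol/kg

CA = 6.30 mmol/kg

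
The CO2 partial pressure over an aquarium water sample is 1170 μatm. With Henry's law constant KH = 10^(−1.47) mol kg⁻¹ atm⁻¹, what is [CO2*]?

KH = 10^(−1.47) = 3.388×10^-2 mol kg⁻¹ atm⁻¹
[CO2*] = KH · pCO2 = 3.388×10^-2 × 1170×10^-6 atm = 3.96×10^-5 mol/kg

[CO2*] = 39.6 μmol/kg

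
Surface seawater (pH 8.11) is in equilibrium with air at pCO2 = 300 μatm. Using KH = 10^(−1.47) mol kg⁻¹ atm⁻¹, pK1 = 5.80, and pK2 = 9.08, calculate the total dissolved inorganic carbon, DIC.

DIC = 2.31 mmol/kg

[CO2*] = KH · pCO2 = 10^(−1.47) × 300×10^-6 = 1.017×10^-5 mol/kg
α₀ = 1/(1 + K1/[H⁺] + K1K2/[H⁺]²) = 1/(1 + 10^+2.31 + 10^+1.34) = 0.004404
DIC = [CO2*]/α₀ = 1.017×10^-5 / 0.004404 = 2.31 mmol/kg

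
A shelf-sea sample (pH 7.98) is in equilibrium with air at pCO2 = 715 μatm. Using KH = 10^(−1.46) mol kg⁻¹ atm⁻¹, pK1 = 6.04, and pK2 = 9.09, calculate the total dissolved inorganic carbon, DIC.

DIC = 2.35 mmol/kg

[CO2*] = KH · pCO2 = 10^(−1.46) × 715×10^-6 = 2.479×10^-5 mol/kg
α₀ = 1/(1 + K1/[H⁺] + K1K2/[H⁺]²) = 1/(1 + 10^+1.94 + 10^+0.83) = 0.01054
DIC = [CO2*]/α₀ = 2.479×10^-5 / 0.01054 = 2.35 mmol/kg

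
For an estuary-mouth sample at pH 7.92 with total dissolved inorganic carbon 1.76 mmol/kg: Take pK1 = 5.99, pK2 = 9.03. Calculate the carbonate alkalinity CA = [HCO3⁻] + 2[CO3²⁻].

CA = [HCO3⁻] + 2[CO3²⁻] = (α₁ + 2α₂)·DIC
At pH 7.92: [H⁺]/K1 = 10^-1.93 = 0.011749, K2/[H⁺] = 10^-1.11 = 0.077625
α₁ = 1/(1 + 0.011749 + 0.077625) = 1/1.0894 = 0.9180; α₂ = α₁·K2/[H⁺] = 0.07126
α₁ + 2α₂ = 1.0605
CA = 1.0605 × 1.76 = 1.87 mmol/kg

CA = 1.87 mmol/kg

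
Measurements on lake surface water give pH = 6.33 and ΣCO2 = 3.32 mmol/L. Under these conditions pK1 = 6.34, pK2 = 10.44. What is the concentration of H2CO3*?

[CO2*] = 1.68 mmol/L

α₀ = 1 / (1 + K1/[H⁺] + K1K2/[H⁺]²) = 1 / (1 + 10^-0.01 + 10^-4.12)
   = 1 / (1 + 0.97724 + 7.5858×10^-5) = 1/1.9773 = 0.5057
[CO2*] = α₀ × DIC = 0.5057 × 3.32 = 1.68 mmol/L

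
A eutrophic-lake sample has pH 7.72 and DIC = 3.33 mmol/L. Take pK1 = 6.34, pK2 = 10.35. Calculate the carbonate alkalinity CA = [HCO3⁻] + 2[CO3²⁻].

CA = 3.20 mmol/L

CA = [HCO3⁻] + 2[CO3²⁻] = (α₁ + 2α₂)·DIC
At pH 7.72: [H⁺]/K1 = 10^-1.38 = 0.041687, K2/[H⁺] = 10^-2.63 = 0.0023442
α₁ = 1/(1 + 0.041687 + 0.0023442) = 1/1.0440 = 0.9578; α₂ = α₁·K2/[H⁺] = 0.002245
α₁ + 2α₂ = 0.9623
CA = 0.9623 × 3.33 = 3.20 mmol/L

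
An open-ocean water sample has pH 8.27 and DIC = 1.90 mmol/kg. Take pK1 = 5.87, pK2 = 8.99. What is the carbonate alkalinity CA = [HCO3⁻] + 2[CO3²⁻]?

CA = 2.20 mmol/kg

CA = [HCO3⁻] + 2[CO3²⁻] = (α₁ + 2α₂)·DIC
At pH 8.27: [H⁺]/K1 = 10^-2.40 = 0.0039811, K2/[H⁺] = 10^-0.72 = 0.19055
α₁ = 1/(1 + 0.0039811 + 0.19055) = 1/1.1945 = 0.8372; α₂ = α₁·K2/[H⁺] = 0.1595
α₁ + 2α₂ = 1.1562
CA = 1.1562 × 1.90 = 2.20 mmol/kg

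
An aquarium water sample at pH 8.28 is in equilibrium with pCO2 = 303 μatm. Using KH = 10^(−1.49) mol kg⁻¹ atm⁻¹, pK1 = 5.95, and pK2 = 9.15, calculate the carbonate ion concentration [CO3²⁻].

[CO2*] = KH · pCO2 = 10^(−1.49) × 303×10^-6 = 9.805×10^-6 mol/kg
α₀ = 1/(1 + K1/[H⁺] + K1K2/[H⁺]²) = 1/(1 + 10^+2.33 + 10^+1.46) = 0.004104
DIC = [CO2*]/α₀ = 9.805×10^-6 / 0.004104 = 2.389 mmol/kg
[CO3²⁻] = α₂·DIC; α₂ = 0.1184, so [CO3²⁻] = 0.1184 × 2.389 = 0.283 mmol/kg

[CO3²⁻] = 0.283 mmol/kg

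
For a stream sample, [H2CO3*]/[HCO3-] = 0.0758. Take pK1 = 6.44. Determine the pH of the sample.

pH = 7.56

From K1 = [H⁺][HCO3-]/[H2CO3*]:  pH = pK1 − log₁₀([H2CO3*]/[HCO3-])
log₁₀(0.0758) = -1.120
pH = 6.44 − (-1.120) = 7.56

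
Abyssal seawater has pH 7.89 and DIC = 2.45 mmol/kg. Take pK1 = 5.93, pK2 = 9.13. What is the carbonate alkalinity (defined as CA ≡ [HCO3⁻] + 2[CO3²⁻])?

CA = 2.56 mmol/kg

CA = [HCO3⁻] + 2[CO3²⁻] = (α₁ + 2α₂)·DIC
At pH 7.89: [H⁺]/K1 = 10^-1.96 = 0.010965, K2/[H⁺] = 10^-1.24 = 0.057544
α₁ = 1/(1 + 0.010965 + 0.057544) = 1/1.0685 = 0.9359; α₂ = α₁·K2/[H⁺] = 0.05385
α₁ + 2α₂ = 1.0436
CA = 1.0436 × 2.45 = 2.56 mmol/kg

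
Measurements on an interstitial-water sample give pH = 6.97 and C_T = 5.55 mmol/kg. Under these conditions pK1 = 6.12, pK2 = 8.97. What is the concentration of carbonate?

α₂ = 1 / (1 + [H⁺]/K2 + [H⁺]²/(K1K2)) = 1 / (1 + 10^+2.00 + 10^+1.15)
   = 1 / (1 + 100.00 + 14.125) = 1/115.13 = 0.008686
[CO3²⁻] = α₂ × DIC = 0.008686 × 5.55 = 0.0482 mmol/kg

[CO3²⁻] = 0.0482 mmol/kg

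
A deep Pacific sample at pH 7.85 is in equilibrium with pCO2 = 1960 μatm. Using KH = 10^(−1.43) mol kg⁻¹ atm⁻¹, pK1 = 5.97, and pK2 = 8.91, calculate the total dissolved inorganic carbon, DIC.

[CO2*] = KH · pCO2 = 10^(−1.43) × 1960×10^-6 = 7.282×10^-5 mol/kg
α₀ = 1/(1 + K1/[H⁺] + K1K2/[H⁺]²) = 1/(1 + 10^+1.88 + 10^+0.82) = 0.01198
DIC = [CO2*]/α₀ = 7.282×10^-5 / 0.01198 = 6.08 mmol/kg

DIC = 6.08 mmol/kg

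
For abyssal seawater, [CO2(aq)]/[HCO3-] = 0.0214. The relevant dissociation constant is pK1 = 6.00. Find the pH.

From K1 = [H⁺][HCO3-]/[CO2(aq)]:  pH = pK1 − log₁₀([CO2(aq)]/[HCO3-])
log₁₀(0.0214) = -1.670
pH = 6.00 − (-1.670) = 7.67

pH = 7.67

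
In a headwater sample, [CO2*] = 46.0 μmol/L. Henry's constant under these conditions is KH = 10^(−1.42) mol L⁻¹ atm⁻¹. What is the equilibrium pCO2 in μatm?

KH = 10^(−1.42) = 3.802×10^-2 mol L⁻¹ atm⁻¹
pCO2 = [CO2*]/KH = 46.0×10^-6 / 3.802×10^-2 = 1.21×10^-3 atm = 1210 μatm

pCO2 = 1210 μatm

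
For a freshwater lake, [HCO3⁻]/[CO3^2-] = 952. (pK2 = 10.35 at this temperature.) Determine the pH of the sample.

pH = 7.37

From K2 = [H⁺][CO3^2-]/[HCO3⁻]:  pH = pK2 − log₁₀([HCO3⁻]/[CO3^2-])
log₁₀(952) = +2.979
pH = 10.35 − (+2.979) = 7.37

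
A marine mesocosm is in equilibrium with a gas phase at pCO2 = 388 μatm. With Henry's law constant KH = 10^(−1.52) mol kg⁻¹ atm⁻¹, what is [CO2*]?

KH = 10^(−1.52) = 3.020×10^-2 mol kg⁻¹ atm⁻¹
[CO2*] = KH · pCO2 = 3.020×10^-2 × 388×10^-6 atm = 1.17×10^-5 mol/kg

[CO2*] = 11.7 μmol/kg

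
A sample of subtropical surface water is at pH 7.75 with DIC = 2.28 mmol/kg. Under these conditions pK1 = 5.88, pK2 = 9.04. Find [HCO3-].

α₁ = 1 / (1 + [H⁺]/K1 + K2/[H⁺]) = 1 / (1 + 10^-1.87 + 10^-1.29)
   = 1 / (1 + 0.013490 + 0.051286) = 1/1.0648 = 0.9392
[HCO3⁻] = α₁ × DIC = 0.9392 × 2.28 = 2.14 mmol/kg

[HCO3⁻] = 2.14 mmol/kg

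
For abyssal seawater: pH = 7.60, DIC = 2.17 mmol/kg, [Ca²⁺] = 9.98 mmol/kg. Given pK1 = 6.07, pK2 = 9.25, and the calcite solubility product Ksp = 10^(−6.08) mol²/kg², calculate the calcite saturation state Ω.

Ω = 0.554

α₂ = 1 / (1 + [H⁺]/K2 + [H⁺]²/(K1K2)) = 1 / (1 + 10^+1.65 + 10^+0.12)
   = 1 / (1 + 44.668 + 1.3183) = 1/46.987 = 0.02128
[CO3²⁻] = α₂ × DIC = 0.02128 × 2.17 = 0.04618 mmol/kg
Ksp = 10^(−6.08) = 8.318×10^-7
Ω = [Ca²⁺][CO3²⁻]/Ksp = (9.98×10^-3)(4.618×10^-5) / 8.318×10^-7 = 0.554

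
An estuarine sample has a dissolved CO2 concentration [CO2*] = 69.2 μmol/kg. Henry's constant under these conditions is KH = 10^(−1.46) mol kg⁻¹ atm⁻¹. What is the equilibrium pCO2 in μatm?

KH = 10^(−1.46) = 3.467×10^-2 mol kg⁻¹ atm⁻¹
pCO2 = [CO2*]/KH = 69.2×10^-6 / 3.467×10^-2 = 2.00×10^-3 atm = 2000 μatm

pCO2 = 2000 μatm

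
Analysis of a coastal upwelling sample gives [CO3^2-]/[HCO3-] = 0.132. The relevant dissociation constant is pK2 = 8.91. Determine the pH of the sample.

pH = 8.03

From K2 = [H⁺][CO3^2-]/[HCO3-]:  pH = pK2 + log₁₀([CO3^2-]/[HCO3-])
log₁₀(0.132) = -0.879
pH = 8.91 + (-0.879) = 8.03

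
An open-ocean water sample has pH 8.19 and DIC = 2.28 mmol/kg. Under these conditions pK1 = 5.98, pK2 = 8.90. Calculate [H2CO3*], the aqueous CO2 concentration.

[CO2*] = 11.7 μmol/kg

α₀ = 1 / (1 + K1/[H⁺] + K1K2/[H⁺]²) = 1 / (1 + 10^+2.21 + 10^+1.50)
   = 1 / (1 + 162.18 + 31.623) = 1/194.80 = 0.005133
[CO2*] = α₀ × DIC = 0.005133 × 2.28 = 0.0117 mmol/kg = 11.7 μmol/kg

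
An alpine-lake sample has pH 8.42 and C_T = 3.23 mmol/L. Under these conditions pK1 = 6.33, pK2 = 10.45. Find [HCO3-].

α₁ = 1 / (1 + [H⁺]/K1 + K2/[H⁺]) = 1 / (1 + 10^-2.09 + 10^-2.03)
   = 1 / (1 + 0.0081283 + 0.0093325) = 1/1.0175 = 0.9828
[HCO3⁻] = α₁ × DIC = 0.9828 × 3.23 = 3.17 mmol/L

[HCO3⁻] = 3.17 mmol/L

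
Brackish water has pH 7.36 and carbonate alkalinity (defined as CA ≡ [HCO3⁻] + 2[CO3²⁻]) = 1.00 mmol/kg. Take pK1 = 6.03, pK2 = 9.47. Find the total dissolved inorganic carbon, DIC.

CA = [HCO3⁻] + 2[CO3²⁻] = (α₁ + 2α₂)·DIC
At pH 7.36: [H⁺]/K1 = 10^-1.33 = 0.046774, K2/[H⁺] = 10^-2.11 = 0.0077625
α₁ = 1/(1 + 0.046774 + 0.0077625) = 1/1.0545 = 0.9483; α₂ = α₁·K2/[H⁺] = 0.007361
α₁ + 2α₂ = 0.9630
DIC = CA / (α₁ + 2α₂) = 1.00 / 0.9630 = 1.04 mmol/kg

DIC = 1.04 mmol/kg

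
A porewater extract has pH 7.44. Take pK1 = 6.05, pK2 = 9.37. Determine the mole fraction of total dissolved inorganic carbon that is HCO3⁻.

α₁ = 0.950

α₁ = 1 / (1 + [H⁺]/K1 + K2/[H⁺]) = 1 / (1 + 10^-1.39 + 10^-1.93)
   = 1 / (1 + 0.040738 + 0.011749) = 1/1.0525 = 0.9501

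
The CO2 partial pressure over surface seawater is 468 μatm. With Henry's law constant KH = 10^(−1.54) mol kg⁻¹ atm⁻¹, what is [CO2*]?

[CO2*] = 13.5 μmol/kg

KH = 10^(−1.54) = 2.884×10^-2 mol kg⁻¹ atm⁻¹
[CO2*] = KH · pCO2 = 2.884×10^-2 × 468×10^-6 atm = 1.35×10^-5 mol/kg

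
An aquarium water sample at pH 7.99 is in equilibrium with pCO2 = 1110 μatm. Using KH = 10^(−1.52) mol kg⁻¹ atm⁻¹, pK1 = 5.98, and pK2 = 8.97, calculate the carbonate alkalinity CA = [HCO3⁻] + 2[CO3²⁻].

CA = 4.15 mmol/kg

[CO2*] = KH · pCO2 = 10^(−1.52) × 1110×10^-6 = 3.352×10^-5 mol/kg
α₀ = 1/(1 + K1/[H⁺] + K1K2/[H⁺]²) = 1/(1 + 10^+2.01 + 10^+1.03) = 0.008769
DIC = [CO2*]/α₀ = 3.352×10^-5 / 0.008769 = 3.823 mmol/kg
CA = (α₁ + 2α₂)·DIC = (0.8973 + 2×0.09396) × 3.823 = 4.15 mmol/kg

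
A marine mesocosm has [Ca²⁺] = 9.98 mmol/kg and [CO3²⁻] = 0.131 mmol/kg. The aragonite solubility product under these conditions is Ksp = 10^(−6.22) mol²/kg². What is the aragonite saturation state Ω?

Ω = 2.17

Ksp = 10^(−6.22) = 6.026×10^-7
Ω = [Ca²⁺][CO3²⁻]/Ksp = (9.98×10^-3)(0.131×10^-3) / 6.026×10^-7 = 2.17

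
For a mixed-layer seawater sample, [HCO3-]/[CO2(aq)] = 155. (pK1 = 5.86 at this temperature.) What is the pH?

From K1 = [H⁺][HCO3-]/[CO2(aq)]:  pH = pK1 + log₁₀([HCO3-]/[CO2(aq)])
log₁₀(155) = +2.190
pH = 5.86 + (+2.190) = 8.05

pH = 8.05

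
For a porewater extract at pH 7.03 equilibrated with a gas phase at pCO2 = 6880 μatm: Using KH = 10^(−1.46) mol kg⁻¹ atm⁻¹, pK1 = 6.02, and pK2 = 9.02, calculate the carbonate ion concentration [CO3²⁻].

[CO3²⁻] = 0.0250 mmol/kg

[CO2*] = KH · pCO2 = 10^(−1.46) × 6880×10^-6 = 2.386×10^-4 mol/kg
α₀ = 1/(1 + K1/[H⁺] + K1K2/[H⁺]²) = 1/(1 + 10^+1.01 + 10^-0.98) = 0.08820
DIC = [CO2*]/α₀ = 2.386×10^-4 / 0.08820 = 2.705 mmol/kg
[CO3²⁻] = α₂·DIC; α₂ = 0.009236, so [CO3²⁻] = 0.009236 × 2.705 = 0.0250 mmol/kg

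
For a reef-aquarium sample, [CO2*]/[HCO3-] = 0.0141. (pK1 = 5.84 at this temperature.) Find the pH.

From K1 = [H⁺][HCO3-]/[CO2*]:  pH = pK1 − log₁₀([CO2*]/[HCO3-])
log₁₀(0.0141) = -1.851
pH = 5.84 − (-1.851) = 7.69

pH = 7.69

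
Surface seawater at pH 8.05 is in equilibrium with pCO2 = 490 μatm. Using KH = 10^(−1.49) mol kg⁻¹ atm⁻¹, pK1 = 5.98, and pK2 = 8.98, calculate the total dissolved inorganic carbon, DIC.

[CO2*] = KH · pCO2 = 10^(−1.49) × 490×10^-6 = 1.586×10^-5 mol/kg
α₀ = 1/(1 + K1/[H⁺] + K1K2/[H⁺]²) = 1/(1 + 10^+2.07 + 10^+1.14) = 0.007559
DIC = [CO2*]/α₀ = 1.586×10^-5 / 0.007559 = 2.10 mmol/kg

DIC = 2.10 mmol/kg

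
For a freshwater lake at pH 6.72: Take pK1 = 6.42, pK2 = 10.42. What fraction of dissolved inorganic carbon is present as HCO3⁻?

α₁ = 1 / (1 + [H⁺]/K1 + K2/[H⁺]) = 1 / (1 + 10^-0.30 + 10^-3.70)
   = 1 / (1 + 0.50119 + 0.00019953) = 1/1.5014 = 0.6661

α₁ = 0.666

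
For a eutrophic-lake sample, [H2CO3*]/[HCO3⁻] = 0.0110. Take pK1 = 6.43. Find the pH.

From K1 = [H⁺][HCO3⁻]/[H2CO3*]:  pH = pK1 − log₁₀([H2CO3*]/[HCO3⁻])
log₁₀(0.0110) = -1.959
pH = 6.43 − (-1.959) = 8.39

pH = 8.39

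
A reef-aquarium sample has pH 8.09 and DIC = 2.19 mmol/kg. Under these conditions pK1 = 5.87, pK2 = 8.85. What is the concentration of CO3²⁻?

α₂ = 1 / (1 + [H⁺]/K2 + [H⁺]²/(K1K2)) = 1 / (1 + 10^+0.76 + 10^-1.46)
   = 1 / (1 + 5.7544 + 0.034674) = 1/6.7891 = 0.1473
[CO3²⁻] = α₂ × DIC = 0.1473 × 2.19 = 0.323 mmol/kg

[CO3²⁻] = 0.323 mmol/kg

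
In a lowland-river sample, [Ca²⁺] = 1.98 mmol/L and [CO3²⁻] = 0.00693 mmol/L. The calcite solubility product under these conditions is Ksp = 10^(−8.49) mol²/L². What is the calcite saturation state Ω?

Ksp = 10^(−8.49) = 3.236×10^-9
Ω = [Ca²⁺][CO3²⁻]/Ksp = (1.98×10^-3)(0.00693×10^-3) / 3.236×10^-9 = 4.24

Ω = 4.24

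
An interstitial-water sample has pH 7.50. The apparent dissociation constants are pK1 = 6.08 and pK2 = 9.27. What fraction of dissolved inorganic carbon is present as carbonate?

α₂ = 0.0161

α₂ = 1 / (1 + [H⁺]/K2 + [H⁺]²/(K1K2)) = 1 / (1 + 10^+1.77 + 10^+0.35)
   = 1 / (1 + 58.884 + 2.2387) = 1/62.123 = 0.01610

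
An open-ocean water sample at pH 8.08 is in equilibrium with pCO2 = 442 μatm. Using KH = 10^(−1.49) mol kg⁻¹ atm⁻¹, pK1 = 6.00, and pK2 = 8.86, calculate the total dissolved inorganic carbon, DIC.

DIC = 2.02 mmol/kg

[CO2*] = KH · pCO2 = 10^(−1.49) × 442×10^-6 = 1.430×10^-5 mol/kg
α₀ = 1/(1 + K1/[H⁺] + K1K2/[H⁺]²) = 1/(1 + 10^+2.08 + 10^+1.30) = 0.007083
DIC = [CO2*]/α₀ = 1.430×10^-5 / 0.007083 = 2.02 mmol/kg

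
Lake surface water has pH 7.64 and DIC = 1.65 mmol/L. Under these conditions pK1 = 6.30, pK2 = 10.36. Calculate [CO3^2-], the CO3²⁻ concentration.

α₂ = 1 / (1 + [H⁺]/K2 + [H⁺]²/(K1K2)) = 1 / (1 + 10^+2.72 + 10^+1.38)
   = 1 / (1 + 524.81 + 23.988) = 1/549.80 = 0.001819
[CO3²⁻] = α₂ × DIC = 0.001819 × 1.65 = 0.00300 mmol/L = 3.00 μmol/L

[CO3²⁻] = 3.00 μmol/L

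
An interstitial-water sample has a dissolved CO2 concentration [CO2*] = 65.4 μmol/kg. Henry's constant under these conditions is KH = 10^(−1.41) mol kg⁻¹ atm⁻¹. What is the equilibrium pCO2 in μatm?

KH = 10^(−1.41) = 3.890×10^-2 mol kg⁻¹ atm⁻¹
pCO2 = [CO2*]/KH = 65.4×10^-6 / 3.890×10^-2 = 1.68×10^-3 atm = 1680 μatm

pCO2 = 1680 μatm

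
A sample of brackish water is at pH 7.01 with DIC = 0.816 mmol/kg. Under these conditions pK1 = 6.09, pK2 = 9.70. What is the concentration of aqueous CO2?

α₀ = 1 / (1 + K1/[H⁺] + K1K2/[H⁺]²) = 1 / (1 + 10^+0.92 + 10^-1.77)
   = 1 / (1 + 8.3176 + 0.016982) = 1/9.3346 = 0.1071
[CO2*] = α₀ × DIC = 0.1071 × 0.816 = 0.0874 mmol/kg

[CO2*] = 0.0874 mmol/kg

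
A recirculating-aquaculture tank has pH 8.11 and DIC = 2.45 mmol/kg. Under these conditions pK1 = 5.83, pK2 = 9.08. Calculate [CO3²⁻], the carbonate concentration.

α₂ = 1 / (1 + [H⁺]/K2 + [H⁺]²/(K1K2)) = 1 / (1 + 10^+0.97 + 10^-1.31)
   = 1 / (1 + 9.3325 + 0.048978) = 1/10.382 = 0.09633
[CO3²⁻] = α₂ × DIC = 0.09633 × 2.45 = 0.236 mmol/kg

[CO3²⁻] = 0.236 mmol/kg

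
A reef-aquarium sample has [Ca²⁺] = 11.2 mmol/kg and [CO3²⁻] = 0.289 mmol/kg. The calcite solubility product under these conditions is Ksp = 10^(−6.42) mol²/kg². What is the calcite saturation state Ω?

Ω = 8.51

Ksp = 10^(−6.42) = 3.802×10^-7
Ω = [Ca²⁺][CO3²⁻]/Ksp = (11.2×10^-3)(0.289×10^-3) / 3.802×10^-7 = 8.51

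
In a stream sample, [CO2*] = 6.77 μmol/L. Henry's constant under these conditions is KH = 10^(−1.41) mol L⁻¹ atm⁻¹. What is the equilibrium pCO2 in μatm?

KH = 10^(−1.41) = 3.890×10^-2 mol L⁻¹ atm⁻¹
pCO2 = [CO2*]/KH = 6.77×10^-6 / 3.890×10^-2 = 1.74×10^-4 atm = 174 μatm

pCO2 = 174 μatm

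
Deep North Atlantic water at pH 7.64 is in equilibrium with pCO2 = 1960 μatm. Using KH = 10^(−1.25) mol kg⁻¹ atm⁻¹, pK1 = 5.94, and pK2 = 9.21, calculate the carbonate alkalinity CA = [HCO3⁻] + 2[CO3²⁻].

[CO2*] = KH · pCO2 = 10^(−1.25) × 1960×10^-6 = 1.102×10^-4 mol/kg
α₀ = 1/(1 + K1/[H⁺] + K1K2/[H⁺]²) = 1/(1 + 10^+1.70 + 10^+0.13) = 0.01906
DIC = [CO2*]/α₀ = 1.102×10^-4 / 0.01906 = 5.783 mmol/kg
CA = (α₁ + 2α₂)·DIC = (0.9552 + 2×0.02571) × 5.783 = 5.82 mmol/kg

CA = 5.82 mmol/kg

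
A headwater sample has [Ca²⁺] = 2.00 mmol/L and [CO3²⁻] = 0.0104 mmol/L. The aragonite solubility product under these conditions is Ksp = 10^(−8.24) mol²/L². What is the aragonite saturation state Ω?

Ω = 3.61

Ksp = 10^(−8.24) = 5.754×10^-9
Ω = [Ca²⁺][CO3²⁻]/Ksp = (2.00×10^-3)(0.0104×10^-3) / 5.754×10^-9 = 3.61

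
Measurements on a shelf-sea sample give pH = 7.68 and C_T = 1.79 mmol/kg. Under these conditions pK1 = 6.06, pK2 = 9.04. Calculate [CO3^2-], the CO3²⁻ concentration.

[CO3²⁻] = 0.0732 mmol/kg

α₂ = 1 / (1 + [H⁺]/K2 + [H⁺]²/(K1K2)) = 1 / (1 + 10^+1.36 + 10^-0.26)
   = 1 / (1 + 22.909 + 0.54954) = 1/24.458 = 0.04089
[CO3²⁻] = α₂ × DIC = 0.04089 × 1.79 = 0.0732 mmol/kg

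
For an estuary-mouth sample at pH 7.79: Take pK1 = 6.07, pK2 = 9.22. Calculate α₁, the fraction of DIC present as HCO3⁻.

α₁ = 1 / (1 + [H⁺]/K1 + K2/[H⁺]) = 1 / (1 + 10^-1.72 + 10^-1.43)
   = 1 / (1 + 0.019055 + 0.037154) = 1/1.0562 = 0.9468

α₁ = 0.947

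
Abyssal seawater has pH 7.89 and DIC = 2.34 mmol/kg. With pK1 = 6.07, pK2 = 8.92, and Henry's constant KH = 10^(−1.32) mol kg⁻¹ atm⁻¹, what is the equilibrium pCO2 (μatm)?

pCO2 = 668 μatm

α₀ = 1 / (1 + K1/[H⁺] + K1K2/[H⁺]²) = 1 / (1 + 10^+1.82 + 10^+0.79)
   = 1 / (1 + 66.069 + 6.1660) = 1/73.235 = 0.01365
[CO2*] = α₀ × DIC = 0.01365 × 2.34 = 0.03195 mmol/kg
pCO2 = [CO2*]/KH = 3.195×10^-5 / 4.786×10^-2 = 668 μatm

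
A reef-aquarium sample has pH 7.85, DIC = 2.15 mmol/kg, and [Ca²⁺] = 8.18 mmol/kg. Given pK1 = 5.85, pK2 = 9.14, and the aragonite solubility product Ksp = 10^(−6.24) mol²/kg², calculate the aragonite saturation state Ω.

Ω = 1.48

α₂ = 1 / (1 + [H⁺]/K2 + [H⁺]²/(K1K2)) = 1 / (1 + 10^+1.29 + 10^-0.71)
   = 1 / (1 + 19.498 + 0.19498) = 1/20.693 = 0.04832
[CO3²⁻] = α₂ × DIC = 0.04832 × 2.15 = 0.1039 mmol/kg
Ksp = 10^(−6.24) = 5.754×10^-7
Ω = [Ca²⁺][CO3²⁻]/Ksp = (8.18×10^-3)(1.039×10^-4) / 5.754×10^-7 = 1.48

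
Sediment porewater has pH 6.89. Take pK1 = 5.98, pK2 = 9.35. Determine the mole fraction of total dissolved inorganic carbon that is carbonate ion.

α₂ = 1 / (1 + [H⁺]/K2 + [H⁺]²/(K1K2)) = 1 / (1 + 10^+2.46 + 10^+1.55)
   = 1 / (1 + 288.40 + 35.481) = 1/324.88 = 0.003078

α₂ = 0.00308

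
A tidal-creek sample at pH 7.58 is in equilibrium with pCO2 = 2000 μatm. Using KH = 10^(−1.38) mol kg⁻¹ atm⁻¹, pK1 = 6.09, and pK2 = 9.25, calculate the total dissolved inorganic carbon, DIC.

DIC = 2.71 mmol/kg

[CO2*] = KH · pCO2 = 10^(−1.38) × 2000×10^-6 = 8.337×10^-5 mol/kg
α₀ = 1/(1 + K1/[H⁺] + K1K2/[H⁺]²) = 1/(1 + 10^+1.49 + 10^-0.18) = 0.03071
DIC = [CO2*]/α₀ = 8.337×10^-5 / 0.03071 = 2.71 mmol/kg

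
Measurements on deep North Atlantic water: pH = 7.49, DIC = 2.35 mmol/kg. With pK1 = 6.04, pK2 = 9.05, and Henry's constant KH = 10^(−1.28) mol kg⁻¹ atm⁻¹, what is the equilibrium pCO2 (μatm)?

pCO2 = 1490 μatm

α₀ = 1 / (1 + K1/[H⁺] + K1K2/[H⁺]²) = 1 / (1 + 10^+1.45 + 10^-0.11)
   = 1 / (1 + 28.184 + 0.77625) = 1/29.960 = 0.03338
[CO2*] = α₀ × DIC = 0.03338 × 2.35 = 0.07844 mmol/kg
pCO2 = [CO2*]/KH = 7.844×10^-5 / 5.248×10^-2 = 1490 μatm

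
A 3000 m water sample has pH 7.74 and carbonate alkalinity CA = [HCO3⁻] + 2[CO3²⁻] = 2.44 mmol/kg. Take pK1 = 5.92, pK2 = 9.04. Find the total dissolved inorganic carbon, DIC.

DIC = 2.36 mmol/kg

CA = [HCO3⁻] + 2[CO3²⁻] = (α₁ + 2α₂)·DIC
At pH 7.74: [H⁺]/K1 = 10^-1.82 = 0.015136, K2/[H⁺] = 10^-1.30 = 0.050119
α₁ = 1/(1 + 0.015136 + 0.050119) = 1/1.0653 = 0.9387; α₂ = α₁·K2/[H⁺] = 0.04705
α₁ + 2α₂ = 1.0328
DIC = CA / (α₁ + 2α₂) = 2.44 / 1.0328 = 2.36 mmol/kg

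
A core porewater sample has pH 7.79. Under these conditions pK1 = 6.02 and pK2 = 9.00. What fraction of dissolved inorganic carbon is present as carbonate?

α₂ = 1 / (1 + [H⁺]/K2 + [H⁺]²/(K1K2)) = 1 / (1 + 10^+1.21 + 10^-0.56)
   = 1 / (1 + 16.218 + 0.27542) = 1/17.494 = 0.05716

α₂ = 0.0572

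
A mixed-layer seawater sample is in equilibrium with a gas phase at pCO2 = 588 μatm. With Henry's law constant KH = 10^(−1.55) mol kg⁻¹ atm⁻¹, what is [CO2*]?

KH = 10^(−1.55) = 2.818×10^-2 mol kg⁻¹ atm⁻¹
[CO2*] = KH · pCO2 = 2.818×10^-2 × 588×10^-6 atm = 1.66×10^-5 mol/kg

[CO2*] = 16.6 μmol/kg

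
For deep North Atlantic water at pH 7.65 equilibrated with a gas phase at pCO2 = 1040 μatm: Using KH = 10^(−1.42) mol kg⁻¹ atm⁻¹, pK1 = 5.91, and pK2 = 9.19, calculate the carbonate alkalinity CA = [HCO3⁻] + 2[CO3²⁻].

CA = 2.30 mmol/kg

[CO2*] = KH · pCO2 = 10^(−1.42) × 1040×10^-6 = 3.954×10^-5 mol/kg
α₀ = 1/(1 + K1/[H⁺] + K1K2/[H⁺]²) = 1/(1 + 10^+1.74 + 10^+0.20) = 0.01738
DIC = [CO2*]/α₀ = 3.954×10^-5 / 0.01738 = 2.275 mmol/kg
CA = (α₁ + 2α₂)·DIC = (0.9551 + 2×0.02754) × 2.275 = 2.30 mmol/kg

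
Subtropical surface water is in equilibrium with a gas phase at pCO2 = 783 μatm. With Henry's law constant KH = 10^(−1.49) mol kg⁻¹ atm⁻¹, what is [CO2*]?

[CO2*] = 25.3 μmol/kg

KH = 10^(−1.49) = 3.236×10^-2 mol kg⁻¹ atm⁻¹
[CO2*] = KH · pCO2 = 3.236×10^-2 × 783×10^-6 atm = 2.53×10^-5 mol/kg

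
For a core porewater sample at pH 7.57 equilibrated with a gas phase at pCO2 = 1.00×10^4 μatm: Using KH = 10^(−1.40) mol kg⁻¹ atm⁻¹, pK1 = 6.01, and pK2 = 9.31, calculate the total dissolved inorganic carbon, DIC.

[CO2*] = KH · pCO2 = 10^(−1.40) × 1.00×10^4×10^-6 = 3.981×10^-4 mol/kg
α₀ = 1/(1 + K1/[H⁺] + K1K2/[H⁺]²) = 1/(1 + 10^+1.56 + 10^-0.18) = 0.02634
DIC = [CO2*]/α₀ = 3.981×10^-4 / 0.02634 = 15.1 mmol/kg

DIC = 15.1 mmol/kg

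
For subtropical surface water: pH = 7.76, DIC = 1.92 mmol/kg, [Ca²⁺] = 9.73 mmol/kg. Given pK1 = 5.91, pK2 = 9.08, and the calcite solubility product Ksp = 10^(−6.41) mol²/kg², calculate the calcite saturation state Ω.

Ω = 2.16

α₂ = 1 / (1 + [H⁺]/K2 + [H⁺]²/(K1K2)) = 1 / (1 + 10^+1.32 + 10^-0.53)
   = 1 / (1 + 20.893 + 0.29512) = 1/22.188 = 0.04507
[CO3²⁻] = α₂ × DIC = 0.04507 × 1.92 = 0.08653 mmol/kg
Ksp = 10^(−6.41) = 3.890×10^-7
Ω = [Ca²⁺][CO3²⁻]/Ksp = (9.73×10^-3)(8.653×10^-5) / 3.890×10^-7 = 2.16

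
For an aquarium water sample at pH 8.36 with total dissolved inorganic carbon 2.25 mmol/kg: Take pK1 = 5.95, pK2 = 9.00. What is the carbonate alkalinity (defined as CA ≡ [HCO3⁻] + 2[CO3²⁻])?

CA = [HCO3⁻] + 2[CO3²⁻] = (α₁ + 2α₂)·DIC
At pH 8.36: [H⁺]/K1 = 10^-2.41 = 0.0038905, K2/[H⁺] = 10^-0.64 = 0.22909
α₁ = 1/(1 + 0.0038905 + 0.22909) = 1/1.2330 = 0.8110; α₂ = α₁·K2/[H⁺] = 0.1858
α₁ + 2α₂ = 1.1826
CA = 1.1826 × 2.25 = 2.66 mmol/kg

CA = 2.66 mmol/kg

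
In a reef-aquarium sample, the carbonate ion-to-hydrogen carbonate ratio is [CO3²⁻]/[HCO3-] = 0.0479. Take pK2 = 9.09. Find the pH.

From K2 = [H⁺][CO3²⁻]/[HCO3-]:  pH = pK2 + log₁₀([CO3²⁻]/[HCO3-])
log₁₀(0.0479) = -1.320
pH = 9.09 + (-1.320) = 7.77

pH = 7.77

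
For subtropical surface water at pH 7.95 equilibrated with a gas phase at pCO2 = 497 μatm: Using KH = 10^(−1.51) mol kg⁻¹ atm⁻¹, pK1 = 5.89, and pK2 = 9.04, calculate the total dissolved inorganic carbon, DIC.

DIC = 1.92 mmol/kg

[CO2*] = KH · pCO2 = 10^(−1.51) × 497×10^-6 = 1.536×10^-5 mol/kg
α₀ = 1/(1 + K1/[H⁺] + K1K2/[H⁺]²) = 1/(1 + 10^+2.06 + 10^+0.97) = 0.007991
DIC = [CO2*]/α₀ = 1.536×10^-5 / 0.007991 = 1.92 mmol/kg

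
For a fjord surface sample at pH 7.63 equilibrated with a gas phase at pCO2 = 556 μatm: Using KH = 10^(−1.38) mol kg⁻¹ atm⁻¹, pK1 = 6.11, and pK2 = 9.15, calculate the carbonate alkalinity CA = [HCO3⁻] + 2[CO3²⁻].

[CO2*] = KH · pCO2 = 10^(−1.38) × 556×10^-6 = 2.318×10^-5 mol/kg
α₀ = 1/(1 + K1/[H⁺] + K1K2/[H⁺]²) = 1/(1 + 10^+1.52 + 10^-0.00) = 0.02848
DIC = [CO2*]/α₀ = 2.318×10^-5 / 0.02848 = 0.8138 mmol/kg
CA = (α₁ + 2α₂)·DIC = (0.9430 + 2×0.02848) × 0.8138 = 0.814 mmol/kg

CA = 0.814 mmol/kg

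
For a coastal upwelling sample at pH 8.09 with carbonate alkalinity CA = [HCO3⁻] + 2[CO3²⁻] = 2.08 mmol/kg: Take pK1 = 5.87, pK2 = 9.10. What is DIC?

CA = [HCO3⁻] + 2[CO3²⁻] = (α₁ + 2α₂)·DIC
At pH 8.09: [H⁺]/K1 = 10^-2.22 = 0.0060256, K2/[H⁺] = 10^-1.01 = 0.097724
α₁ = 1/(1 + 0.0060256 + 0.097724) = 1/1.1037 = 0.9060; α₂ = α₁·K2/[H⁺] = 0.08854
α₁ + 2α₂ = 1.0831
DIC = CA / (α₁ + 2α₂) = 2.08 / 1.0831 = 1.92 mmol/kg

DIC = 1.92 mmol/kg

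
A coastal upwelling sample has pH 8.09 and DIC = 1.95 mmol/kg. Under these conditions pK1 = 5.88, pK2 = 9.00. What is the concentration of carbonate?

[CO3²⁻] = 0.212 mmol/kg

α₂ = 1 / (1 + [H⁺]/K2 + [H⁺]²/(K1K2)) = 1 / (1 + 10^+0.91 + 10^-1.30)
   = 1 / (1 + 8.1283 + 0.050119) = 1/9.1784 = 0.1090
[CO3²⁻] = α₂ × DIC = 0.1090 × 1.95 = 0.212 mmol/kg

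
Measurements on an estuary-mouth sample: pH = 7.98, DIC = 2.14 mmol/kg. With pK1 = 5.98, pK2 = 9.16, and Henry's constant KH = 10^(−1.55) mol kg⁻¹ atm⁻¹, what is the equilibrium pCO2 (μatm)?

pCO2 = 706 μatm

α₀ = 1 / (1 + K1/[H⁺] + K1K2/[H⁺]²) = 1 / (1 + 10^+2.00 + 10^+0.82)
   = 1 / (1 + 100.00 + 6.6069) = 1/107.61 = 0.009293
[CO2*] = α₀ × DIC = 0.009293 × 2.14 = 0.01989 mmol/kg = 19.89 μmol/kg
pCO2 = [CO2*]/KH = 1.989×10^-5 / 2.818×10^-2 = 706 μatm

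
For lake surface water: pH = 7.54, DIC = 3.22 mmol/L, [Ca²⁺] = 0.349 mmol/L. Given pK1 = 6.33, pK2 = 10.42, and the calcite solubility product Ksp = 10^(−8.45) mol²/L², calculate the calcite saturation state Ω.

α₂ = 1 / (1 + [H⁺]/K2 + [H⁺]²/(K1K2)) = 1 / (1 + 10^+2.88 + 10^+1.67)
   = 1 / (1 + 758.58 + 46.774) = 1/806.35 = 0.001240
[CO3²⁻] = α₂ × DIC = 0.001240 × 3.22 = 0.003993 mmol/L = 3.993 μmol/L
Ksp = 10^(−8.45) = 3.548×10^-9
Ω = [Ca²⁺][CO3²⁻]/Ksp = (0.349×10^-3)(3.993×10^-6) / 3.548×10^-9 = 0.393

Ω = 0.393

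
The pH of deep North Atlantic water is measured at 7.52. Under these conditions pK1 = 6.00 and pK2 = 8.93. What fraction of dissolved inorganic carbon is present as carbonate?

α₂ = 1 / (1 + [H⁺]/K2 + [H⁺]²/(K1K2)) = 1 / (1 + 10^+1.41 + 10^-0.11)
   = 1 / (1 + 25.704 + 0.77625) = 1/27.480 = 0.03639

α₂ = 0.0364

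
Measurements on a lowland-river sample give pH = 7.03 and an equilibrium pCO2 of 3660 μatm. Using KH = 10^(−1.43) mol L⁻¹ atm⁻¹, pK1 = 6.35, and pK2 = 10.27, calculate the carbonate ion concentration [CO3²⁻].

[CO3²⁻] = 0.375 μmol/L

[CO2*] = KH · pCO2 = 10^(−1.43) × 3660×10^-6 = 1.360×10^-4 mol/L
α₀ = 1/(1 + K1/[H⁺] + K1K2/[H⁺]²) = 1/(1 + 10^+0.68 + 10^-2.56) = 0.1727
DIC = [CO2*]/α₀ = 1.360×10^-4 / 0.1727 = 0.7872 mmol/L
[CO3²⁻] = α₂·DIC; α₂ = 0.0004758, so [CO3²⁻] = 0.0004758 × 0.7872 = 0.000375 mmol/L = 0.375 μmol/L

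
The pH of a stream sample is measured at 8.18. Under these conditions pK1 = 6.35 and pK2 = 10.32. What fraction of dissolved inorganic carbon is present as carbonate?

α₂ = 0.00709

α₂ = 1 / (1 + [H⁺]/K2 + [H⁺]²/(K1K2)) = 1 / (1 + 10^+2.14 + 10^+0.31)
   = 1 / (1 + 138.04 + 2.0417) = 1/141.08 = 0.007088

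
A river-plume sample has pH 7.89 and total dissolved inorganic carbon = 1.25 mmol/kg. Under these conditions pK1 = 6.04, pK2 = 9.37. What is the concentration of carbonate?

α₂ = 1 / (1 + [H⁺]/K2 + [H⁺]²/(K1K2)) = 1 / (1 + 10^+1.48 + 10^-0.37)
   = 1 / (1 + 30.200 + 0.42658) = 1/31.626 = 0.03162
[CO3²⁻] = α₂ × DIC = 0.03162 × 1.25 = 0.0395 mmol/kg

[CO3²⁻] = 0.0395 mmol/kg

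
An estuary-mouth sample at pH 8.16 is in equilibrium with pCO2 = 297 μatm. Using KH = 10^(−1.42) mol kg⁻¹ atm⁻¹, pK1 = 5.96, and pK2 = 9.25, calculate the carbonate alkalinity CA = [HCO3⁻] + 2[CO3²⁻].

CA = 2.08 mmol/kg

[CO2*] = KH · pCO2 = 10^(−1.42) × 297×10^-6 = 1.129×10^-5 mol/kg
α₀ = 1/(1 + K1/[H⁺] + K1K2/[H⁺]²) = 1/(1 + 10^+2.20 + 10^+1.11) = 0.005801
DIC = [CO2*]/α₀ = 1.129×10^-5 / 0.005801 = 1.946 mmol/kg
CA = (α₁ + 2α₂)·DIC = (0.9195 + 2×0.07474) × 1.946 = 2.08 mmol/kg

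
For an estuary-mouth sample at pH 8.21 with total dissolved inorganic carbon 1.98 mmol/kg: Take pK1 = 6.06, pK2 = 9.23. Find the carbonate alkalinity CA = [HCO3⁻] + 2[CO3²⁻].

CA = [HCO3⁻] + 2[CO3²⁻] = (α₁ + 2α₂)·DIC
At pH 8.21: [H⁺]/K1 = 10^-2.15 = 0.0070795, K2/[H⁺] = 10^-1.02 = 0.095499
α₁ = 1/(1 + 0.0070795 + 0.095499) = 1/1.1026 = 0.9070; α₂ = α₁·K2/[H⁺] = 0.08661
α₁ + 2α₂ = 1.0802
CA = 1.0802 × 1.98 = 2.14 mmol/kg

CA = 2.14 mmol/kg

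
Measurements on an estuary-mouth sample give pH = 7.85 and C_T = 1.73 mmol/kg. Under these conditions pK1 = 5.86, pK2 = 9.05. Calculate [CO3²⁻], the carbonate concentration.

[CO3²⁻] = 0.102 mmol/kg

α₂ = 1 / (1 + [H⁺]/K2 + [H⁺]²/(K1K2)) = 1 / (1 + 10^+1.20 + 10^-0.79)
   = 1 / (1 + 15.849 + 0.16218) = 1/17.011 = 0.05879
[CO3²⁻] = α₂ × DIC = 0.05879 × 1.73 = 0.102 mmol/kg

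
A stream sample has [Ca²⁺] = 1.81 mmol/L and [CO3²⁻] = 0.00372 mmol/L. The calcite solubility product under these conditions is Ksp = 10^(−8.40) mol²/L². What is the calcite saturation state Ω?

Ksp = 10^(−8.40) = 3.981×10^-9
Ω = [Ca²⁺][CO3²⁻]/Ksp = (1.81×10^-3)(0.00372×10^-3) / 3.981×10^-9 = 1.69

Ω = 1.69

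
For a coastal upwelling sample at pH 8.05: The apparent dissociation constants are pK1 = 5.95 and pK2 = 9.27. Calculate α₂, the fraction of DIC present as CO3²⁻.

α₂ = 1 / (1 + [H⁺]/K2 + [H⁺]²/(K1K2)) = 1 / (1 + 10^+1.22 + 10^-0.88)
   = 1 / (1 + 16.596 + 0.13183) = 1/17.728 = 0.05641

α₂ = 0.0564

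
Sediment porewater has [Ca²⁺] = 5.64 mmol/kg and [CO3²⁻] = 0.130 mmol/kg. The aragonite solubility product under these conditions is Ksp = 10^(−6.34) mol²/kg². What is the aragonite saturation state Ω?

Ω = 1.60

Ksp = 10^(−6.34) = 4.571×10^-7
Ω = [Ca²⁺][CO3²⁻]/Ksp = (5.64×10^-3)(0.130×10^-3) / 4.571×10^-7 = 1.60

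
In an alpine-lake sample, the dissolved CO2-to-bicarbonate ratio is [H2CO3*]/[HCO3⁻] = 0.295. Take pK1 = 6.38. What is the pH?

From K1 = [H⁺][HCO3⁻]/[H2CO3*]:  pH = pK1 − log₁₀([H2CO3*]/[HCO3⁻])
log₁₀(0.295) = -0.530
pH = 6.38 − (-0.530) = 6.91

pH = 6.91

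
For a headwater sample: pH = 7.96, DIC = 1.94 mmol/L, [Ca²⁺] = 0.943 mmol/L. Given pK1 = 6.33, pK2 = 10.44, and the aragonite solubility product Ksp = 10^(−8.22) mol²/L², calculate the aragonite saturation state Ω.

Ω = 0.979

α₂ = 1 / (1 + [H⁺]/K2 + [H⁺]²/(K1K2)) = 1 / (1 + 10^+2.48 + 10^+0.85)
   = 1 / (1 + 302.00 + 7.0795) = 1/310.07 = 0.003225
[CO3²⁻] = α₂ × DIC = 0.003225 × 1.94 = 0.006257 mmol/L = 6.257 μmol/L
Ksp = 10^(−8.22) = 6.026×10^-9
Ω = [Ca²⁺][CO3²⁻]/Ksp = (0.943×10^-3)(6.257×10^-6) / 6.026×10^-9 = 0.979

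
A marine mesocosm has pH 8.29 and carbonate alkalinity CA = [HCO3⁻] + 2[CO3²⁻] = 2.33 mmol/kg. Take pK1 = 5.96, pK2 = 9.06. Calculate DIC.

DIC = 2.04 mmol/kg

CA = [HCO3⁻] + 2[CO3²⁻] = (α₁ + 2α₂)·DIC
At pH 8.29: [H⁺]/K1 = 10^-2.33 = 0.0046774, K2/[H⁺] = 10^-0.77 = 0.16982
α₁ = 1/(1 + 0.0046774 + 0.16982) = 1/1.1745 = 0.8514; α₂ = α₁·K2/[H⁺] = 0.1446
α₁ + 2α₂ = 1.1406
DIC = CA / (α₁ + 2α₂) = 2.33 / 1.1406 = 2.04 mmol/kg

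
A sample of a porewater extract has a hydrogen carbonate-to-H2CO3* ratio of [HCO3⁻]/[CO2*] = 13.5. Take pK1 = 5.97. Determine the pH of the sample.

From K1 = [H⁺][HCO3⁻]/[CO2*]:  pH = pK1 + log₁₀([HCO3⁻]/[CO2*])
log₁₀(13.5) = +1.130
pH = 5.97 + (+1.130) = 7.10

pH = 7.10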